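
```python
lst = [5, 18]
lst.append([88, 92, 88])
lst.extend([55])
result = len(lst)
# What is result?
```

After line 1: lst = [5, 18]
After line 2 (append adds [88, 92, 88] as single element): lst = [5, 18, [88, 92, 88]]
After line 3 (extend unpacks [55], adds 55): lst = [5, 18, [88, 92, 88], 55]
After line 4: result = len(lst) = 4

4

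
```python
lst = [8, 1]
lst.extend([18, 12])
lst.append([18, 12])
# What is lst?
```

After line 1: lst = [8, 1]
After line 2 (extend unpacks [18, 12]): lst = [8, 1, 18, 12]
After line 3 (append adds [18, 12] as single element): lst = [8, 1, 18, 12, [18, 12]]

[8, 1, 18, 12, [18, 12]]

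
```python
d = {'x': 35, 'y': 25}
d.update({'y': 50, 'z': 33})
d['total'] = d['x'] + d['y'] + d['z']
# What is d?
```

After line 1: d = {'x': 35, 'y': 25}
After line 2 (y overwritten, z added): d = {'x': 35, 'y': 50, 'z': 33}
After line 3 (total = 35 + 50 + 33 = 118): d = {'x': 35, 'y': 50, 'z': 33, 'total': 118}

{'x': 35, 'y': 50, 'z': 33, 'total': 118}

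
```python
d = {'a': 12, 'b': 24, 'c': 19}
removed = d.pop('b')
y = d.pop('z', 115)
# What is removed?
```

After line 1: d = {'a': 12, 'b': 24, 'c': 19}
After line 2 (pop 'b' returns 24): d = {'a': 12, 'c': 19}, removed = 24
After line 3 (pop 'z' missing, returns default 115): d = {'a': 12, 'c': 19}, y = 115

24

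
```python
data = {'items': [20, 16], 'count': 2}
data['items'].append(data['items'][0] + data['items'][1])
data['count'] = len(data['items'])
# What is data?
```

After line 1: data = {'items': [20, 16], 'count': 2}
After line 2 (append 20 + 16 = 36): data = {'items': [20, 16, 36], 'count': 2}
After line 3 (count = len(items) = 3): data = {'items': [20, 16, 36], 'count': 3}

{'items': [20, 16, 36], 'count': 3}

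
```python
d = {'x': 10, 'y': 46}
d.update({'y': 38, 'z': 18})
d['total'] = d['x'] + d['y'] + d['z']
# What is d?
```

After line 1: d = {'x': 10, 'y': 46}
After line 2 (y overwritten, z added): d = {'x': 10, 'y': 38, 'z': 18}
After line 3 (total = 10 + 38 + 18 = 66): d = {'x': 10, 'y': 38, 'z': 18, 'total': 66}

{'x': 10, 'y': 38, 'z': 18, 'total': 66}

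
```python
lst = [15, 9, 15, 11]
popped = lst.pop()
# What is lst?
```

[15, 9, 15]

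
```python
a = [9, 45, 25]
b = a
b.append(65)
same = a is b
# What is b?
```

After line 1: a = [9, 45, 25]
After line 2 (b = a is an alias, same object): a = [9, 45, 25], b = [9, 45, 25]
After line 3 (b.append mutates the shared list): a = [9, 45, 25, 65], b = [9, 45, 25, 65]
After line 4 (same = a is b; same object -> True): same = True

[9, 45, 25, 65]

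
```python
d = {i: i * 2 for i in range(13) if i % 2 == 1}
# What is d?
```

{1: 2, 3: 6, 5: 10, 7: 14, 9: 18, 11: 22}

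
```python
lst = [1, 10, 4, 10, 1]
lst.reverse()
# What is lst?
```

[1, 10, 4, 10, 1]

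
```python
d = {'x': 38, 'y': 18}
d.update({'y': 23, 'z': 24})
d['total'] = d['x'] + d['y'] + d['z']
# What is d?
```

After line 1: d = {'x': 38, 'y': 18}
After line 2 (y overwritten, z added): d = {'x': 38, 'y': 23, 'z': 24}
After line 3 (total = 38 + 23 + 24 = 85): d = {'x': 38, 'y': 23, 'z': 24, 'total': 85}

{'x': 38, 'y': 23, 'z': 24, 'total': 85}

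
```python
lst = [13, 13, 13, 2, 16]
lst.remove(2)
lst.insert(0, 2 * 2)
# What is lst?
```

After line 1: lst = [13, 13, 13, 2, 16]
After line 2 (remove first 2): lst = [13, 13, 13, 16]
After line 3 (insert 4 at index 0): lst = [4, 13, 13, 13, 16]

[4, 13, 13, 13, 16]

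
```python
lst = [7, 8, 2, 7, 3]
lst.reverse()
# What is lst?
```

[3, 7, 2, 8, 7]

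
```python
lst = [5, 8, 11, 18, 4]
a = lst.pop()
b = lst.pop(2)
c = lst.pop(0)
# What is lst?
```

After line 1: lst = [5, 8, 11, 18, 4]
After line 2 (pop() -> a = 4): lst = [5, 8, 11, 18]
After line 3 (pop(2) -> b = 11): lst = [5, 8, 18]
After line 4 (pop(0) -> c = 5): lst = [8, 18]

[8, 18]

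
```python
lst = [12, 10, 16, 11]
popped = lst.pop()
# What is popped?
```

11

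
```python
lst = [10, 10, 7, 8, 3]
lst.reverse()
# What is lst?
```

[3, 8, 7, 10, 10]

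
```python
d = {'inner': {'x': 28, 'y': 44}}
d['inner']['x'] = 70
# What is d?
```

After line 1: d = {'inner': {'x': 28, 'y': 44}}
After line 2 (inner x overwritten): d = {'inner': {'x': 70, 'y': 44}}

{'inner': {'x': 70, 'y': 44}}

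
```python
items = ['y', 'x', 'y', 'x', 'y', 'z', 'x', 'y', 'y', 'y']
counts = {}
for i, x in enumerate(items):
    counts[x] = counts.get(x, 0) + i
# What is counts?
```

Initial: counts = {}, items = ['y', 'x', 'y', 'x', 'y', 'z', 'x', 'y', 'y', 'y']
i=0, x='y': counts = {'y': 0}
i=1, x='x': counts = {'y': 0, 'x': 1}
i=2, x='y': counts = {'y': 2, 'x': 1}
i=3, x='x': counts = {'y': 2, 'x': 4}
i=4, x='y': counts = {'y': 6, 'x': 4}
i=5, x='z': counts = {'y': 6, 'x': 4, 'z': 5}
i=6, x='x': counts = {'y': 6, 'x': 10, 'z': 5}
i=7, x='y': counts = {'y': 13, 'x': 10, 'z': 5}
i=8, x='y': counts = {'y': 21, 'x': 10, 'z': 5}
i=9, x='y': counts = {'y': 30, 'x': 10, 'z': 5}

{'y': 30, 'x': 10, 'z': 5}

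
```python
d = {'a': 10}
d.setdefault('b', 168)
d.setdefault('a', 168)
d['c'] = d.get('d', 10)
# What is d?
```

After line 1: d = {'a': 10}
After line 2 (setdefault adds 'b'=168): d = {'a': 10, 'b': 168}
After line 3 (setdefault 'a' no-op, already exists): d = {'a': 10, 'b': 168}
After line 4 (get('d', 10) returns default since 'd' not in d): d = {'a': 10, 'b': 168, 'c': 10}

{'a': 10, 'b': 168, 'c': 10}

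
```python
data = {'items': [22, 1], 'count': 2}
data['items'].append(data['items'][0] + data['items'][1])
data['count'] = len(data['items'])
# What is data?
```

After line 1: data = {'items': [22, 1], 'count': 2}
After line 2 (append 22 + 1 = 23): data = {'items': [22, 1, 23], 'count': 2}
After line 3 (count = len(items) = 3): data = {'items': [22, 1, 23], 'count': 3}

{'items': [22, 1, 23], 'count': 3}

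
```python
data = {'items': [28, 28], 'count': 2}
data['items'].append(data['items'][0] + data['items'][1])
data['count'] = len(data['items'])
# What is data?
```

After line 1: data = {'items': [28, 28], 'count': 2}
After line 2 (append 28 + 28 = 56): data = {'items': [28, 28, 56], 'count': 2}
After line 3 (count = len(items) = 3): data = {'items': [28, 28, 56], 'count': 3}

{'items': [28, 28, 56], 'count': 3}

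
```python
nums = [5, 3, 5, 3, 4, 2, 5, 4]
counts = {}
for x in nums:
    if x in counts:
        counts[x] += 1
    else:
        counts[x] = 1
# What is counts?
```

Initial: counts = {}, nums = [5, 3, 5, 3, 4, 2, 5, 4]
See 5: counts = {5: 1}
See 3: counts = {5: 1, 3: 1}
See 5: counts = {5: 2, 3: 1}
See 3: counts = {5: 2, 3: 2}
See 4: counts = {5: 2, 3: 2, 4: 1}
See 2: counts = {5: 2, 3: 2, 4: 1, 2: 1}
See 5: counts = {5: 3, 3: 2, 4: 1, 2: 1}
See 4: counts = {5: 3, 3: 2, 4: 2, 2: 1}

{5: 3, 3: 2, 4: 2, 2: 1}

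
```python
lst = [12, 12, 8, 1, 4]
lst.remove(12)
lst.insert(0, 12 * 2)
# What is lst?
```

After line 1: lst = [12, 12, 8, 1, 4]
After line 2 (remove first 12): lst = [12, 8, 1, 4]
After line 3 (insert 24 at index 0): lst = [24, 12, 8, 1, 4]

[24, 12, 8, 1, 4]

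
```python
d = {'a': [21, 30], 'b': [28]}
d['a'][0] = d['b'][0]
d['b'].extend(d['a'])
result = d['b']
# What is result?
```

After line 1: d = {'a': [21, 30], 'b': [28]}
After line 2 (a[0] = b[0] = 28): d = {'a': [28, 30], 'b': [28]}
After line 3 (b.extend(a) appends [28, 30]): d = {'a': [28, 30], 'b': [28, 28, 30]}
After line 4: result = d['b'] = [28, 28, 30]

[28, 28, 30]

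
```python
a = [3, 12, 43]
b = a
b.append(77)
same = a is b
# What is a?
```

After line 1: a = [3, 12, 43]
After line 2 (b = a is an alias, same object): a = [3, 12, 43], b = [3, 12, 43]
After line 3 (b.append mutates the shared list): a = [3, 12, 43, 77], b = [3, 12, 43, 77]
After line 4 (same = a is b; same object -> True): same = True

[3, 12, 43, 77]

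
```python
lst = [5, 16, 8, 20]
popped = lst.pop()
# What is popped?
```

20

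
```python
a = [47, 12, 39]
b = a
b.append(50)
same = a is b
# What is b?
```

After line 1: a = [47, 12, 39]
After line 2 (b = a is an alias, same object): a = [47, 12, 39], b = [47, 12, 39]
After line 3 (b.append mutates the shared list): a = [47, 12, 39, 50], b = [47, 12, 39, 50]
After line 4 (same = a is b; same object -> True): same = True

[47, 12, 39, 50]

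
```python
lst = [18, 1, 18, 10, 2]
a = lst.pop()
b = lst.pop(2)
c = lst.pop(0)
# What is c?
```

After line 1: lst = [18, 1, 18, 10, 2]
After line 2 (pop() -> a = 2): lst = [18, 1, 18, 10]
After line 3 (pop(2) -> b = 18): lst = [18, 1, 10]
After line 4 (pop(0) -> c = 18): lst = [1, 10]

18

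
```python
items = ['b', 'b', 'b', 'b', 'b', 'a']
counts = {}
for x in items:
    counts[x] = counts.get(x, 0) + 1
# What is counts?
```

Initial: counts = {}, items = ['b', 'b', 'b', 'b', 'b', 'a']
See 'b': counts = {'b': 1}
See 'b': counts = {'b': 2}
See 'b': counts = {'b': 3}
See 'b': counts = {'b': 4}
See 'b': counts = {'b': 5}
See 'a': counts = {'b': 5, 'a': 1}

{'b': 5, 'a': 1}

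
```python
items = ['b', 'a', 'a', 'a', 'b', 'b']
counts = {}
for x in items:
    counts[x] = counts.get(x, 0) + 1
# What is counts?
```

Initial: counts = {}, items = ['b', 'a', 'a', 'a', 'b', 'b']
See 'b': counts = {'b': 1}
See 'a': counts = {'b': 1, 'a': 1}
See 'a': counts = {'b': 1, 'a': 2}
See 'a': counts = {'b': 1, 'a': 3}
See 'b': counts = {'b': 2, 'a': 3}
See 'b': counts = {'b': 3, 'a': 3}

{'b': 3, 'a': 3}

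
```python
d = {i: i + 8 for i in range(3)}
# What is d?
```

{0: 8, 1: 9, 2: 10}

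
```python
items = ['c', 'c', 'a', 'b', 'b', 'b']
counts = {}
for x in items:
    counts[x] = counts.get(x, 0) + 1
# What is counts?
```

Initial: counts = {}, items = ['c', 'c', 'a', 'b', 'b', 'b']
See 'c': counts = {'c': 1}
See 'c': counts = {'c': 2}
See 'a': counts = {'c': 2, 'a': 1}
See 'b': counts = {'c': 2, 'a': 1, 'b': 1}
See 'b': counts = {'c': 2, 'a': 1, 'b': 2}
See 'b': counts = {'c': 2, 'a': 1, 'b': 3}

{'c': 2, 'a': 1, 'b': 3}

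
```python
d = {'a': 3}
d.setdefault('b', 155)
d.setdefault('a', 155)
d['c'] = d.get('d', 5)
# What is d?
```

After line 1: d = {'a': 3}
After line 2 (setdefault adds 'b'=155): d = {'a': 3, 'b': 155}
After line 3 (setdefault 'a' no-op, already exists): d = {'a': 3, 'b': 155}
After line 4 (get('d', 5) returns default since 'd' not in d): d = {'a': 3, 'b': 155, 'c': 5}

{'a': 3, 'b': 155, 'c': 5}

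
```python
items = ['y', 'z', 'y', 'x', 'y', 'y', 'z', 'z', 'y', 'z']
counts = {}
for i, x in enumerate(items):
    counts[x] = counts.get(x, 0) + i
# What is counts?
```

Initial: counts = {}, items = ['y', 'z', 'y', 'x', 'y', 'y', 'z', 'z', 'y', 'z']
i=0, x='y': counts = {'y': 0}
i=1, x='z': counts = {'y': 0, 'z': 1}
i=2, x='y': counts = {'y': 2, 'z': 1}
i=3, x='x': counts = {'y': 2, 'z': 1, 'x': 3}
i=4, x='y': counts = {'y': 6, 'z': 1, 'x': 3}
i=5, x='y': counts = {'y': 11, 'z': 1, 'x': 3}
i=6, x='z': counts = {'y': 11, 'z': 7, 'x': 3}
i=7, x='z': counts = {'y': 11, 'z': 14, 'x': 3}
i=8, x='y': counts = {'y': 19, 'z': 14, 'x': 3}
i=9, x='z': counts = {'y': 19, 'z': 23, 'x': 3}

{'y': 19, 'z': 23, 'x': 3}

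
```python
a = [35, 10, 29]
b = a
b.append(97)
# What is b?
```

After line 1: a = [35, 10, 29]
After line 2 (b = a is an alias, same object): a = [35, 10, 29], b = [35, 10, 29]
After line 3 (b.append mutates the shared list): a = [35, 10, 29, 97], b = [35, 10, 29, 97]

[35, 10, 29, 97]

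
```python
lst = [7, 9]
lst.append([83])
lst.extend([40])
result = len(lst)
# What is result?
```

After line 1: lst = [7, 9]
After line 2 (append adds [83] as single element): lst = [7, 9, [83]]
After line 3 (extend unpacks [40], adds 40): lst = [7, 9, [83], 40]
After line 4: result = len(lst) = 4

4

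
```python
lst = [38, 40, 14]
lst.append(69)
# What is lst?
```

[38, 40, 14, 69]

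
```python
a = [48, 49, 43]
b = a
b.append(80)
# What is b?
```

After line 1: a = [48, 49, 43]
After line 2 (b = a is an alias, same object): a = [48, 49, 43], b = [48, 49, 43]
After line 3 (b.append mutates the shared list): a = [48, 49, 43, 80], b = [48, 49, 43, 80]

[48, 49, 43, 80]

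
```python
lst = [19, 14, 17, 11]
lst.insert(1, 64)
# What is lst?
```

[19, 64, 14, 17, 11]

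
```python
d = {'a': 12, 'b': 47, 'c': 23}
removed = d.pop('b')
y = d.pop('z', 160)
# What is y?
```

After line 1: d = {'a': 12, 'b': 47, 'c': 23}
After line 2 (pop 'b' returns 47): d = {'a': 12, 'c': 23}, removed = 47
After line 3 (pop 'z' missing, returns default 160): d = {'a': 12, 'c': 23}, y = 160

160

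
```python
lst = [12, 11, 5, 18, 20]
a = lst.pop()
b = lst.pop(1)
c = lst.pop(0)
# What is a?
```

After line 1: lst = [12, 11, 5, 18, 20]
After line 2 (pop() -> a = 20): lst = [12, 11, 5, 18]
After line 3 (pop(1) -> b = 11): lst = [12, 5, 18]
After line 4 (pop(0) -> c = 12): lst = [5, 18]

20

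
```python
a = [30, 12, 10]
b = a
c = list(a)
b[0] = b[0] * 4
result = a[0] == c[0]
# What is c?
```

After line 1: a = [30, 12, 10]
After line 2 (b = a, alias): a = [30, 12, 10], b = [30, 12, 10]
After line 3 (c = list(a) is a copy, new object): c = [30, 12, 10]
After line 4 (b[0] = 30 * 4 = 120; mutates shared a/b): a = b = [120, 12, 10], c = [30, 12, 10]
After line 5 (a[0] = 120, c[0] = 30; result = False)

[30, 12, 10]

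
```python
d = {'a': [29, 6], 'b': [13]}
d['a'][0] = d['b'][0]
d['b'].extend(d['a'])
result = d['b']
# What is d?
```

After line 1: d = {'a': [29, 6], 'b': [13]}
After line 2 (a[0] = b[0] = 13): d = {'a': [13, 6], 'b': [13]}
After line 3 (b.extend(a) appends [13, 6]): d = {'a': [13, 6], 'b': [13, 13, 6]}
After line 4: result = d['b'] = [13, 13, 6]

{'a': [13, 6], 'b': [13, 13, 6]}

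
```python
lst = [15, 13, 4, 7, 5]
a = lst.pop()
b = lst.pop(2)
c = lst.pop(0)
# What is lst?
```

After line 1: lst = [15, 13, 4, 7, 5]
After line 2 (pop() -> a = 5): lst = [15, 13, 4, 7]
After line 3 (pop(2) -> b = 4): lst = [15, 13, 7]
After line 4 (pop(0) -> c = 15): lst = [13, 7]

[13, 7]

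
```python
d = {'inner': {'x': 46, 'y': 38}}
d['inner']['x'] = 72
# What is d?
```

After line 1: d = {'inner': {'x': 46, 'y': 38}}
After line 2 (inner x overwritten): d = {'inner': {'x': 72, 'y': 38}}

{'inner': {'x': 72, 'y': 38}}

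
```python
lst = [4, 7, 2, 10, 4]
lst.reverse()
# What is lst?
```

[4, 10, 2, 7, 4]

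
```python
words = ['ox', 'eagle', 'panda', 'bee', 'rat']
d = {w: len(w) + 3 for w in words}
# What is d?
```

{'ox': 5, 'eagle': 8, 'panda': 8, 'bee': 6, 'rat': 6}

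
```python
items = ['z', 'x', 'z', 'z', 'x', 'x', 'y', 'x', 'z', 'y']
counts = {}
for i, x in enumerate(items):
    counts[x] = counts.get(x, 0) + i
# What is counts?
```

Initial: counts = {}, items = ['z', 'x', 'z', 'z', 'x', 'x', 'y', 'x', 'z', 'y']
i=0, x='z': counts = {'z': 0}
i=1, x='x': counts = {'z': 0, 'x': 1}
i=2, x='z': counts = {'z': 2, 'x': 1}
i=3, x='z': counts = {'z': 5, 'x': 1}
i=4, x='x': counts = {'z': 5, 'x': 5}
i=5, x='x': counts = {'z': 5, 'x': 10}
i=6, x='y': counts = {'z': 5, 'x': 10, 'y': 6}
i=7, x='x': counts = {'z': 5, 'x': 17, 'y': 6}
i=8, x='z': counts = {'z': 13, 'x': 17, 'y': 6}
i=9, x='y': counts = {'z': 13, 'x': 17, 'y': 15}

{'z': 13, 'x': 17, 'y': 15}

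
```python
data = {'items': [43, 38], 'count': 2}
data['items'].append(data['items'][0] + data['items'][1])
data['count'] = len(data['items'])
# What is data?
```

After line 1: data = {'items': [43, 38], 'count': 2}
After line 2 (append 43 + 38 = 81): data = {'items': [43, 38, 81], 'count': 2}
After line 3 (count = len(items) = 3): data = {'items': [43, 38, 81], 'count': 3}

{'items': [43, 38, 81], 'count': 3}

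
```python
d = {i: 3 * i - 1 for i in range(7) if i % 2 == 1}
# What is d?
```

{1: 2, 3: 8, 5: 14}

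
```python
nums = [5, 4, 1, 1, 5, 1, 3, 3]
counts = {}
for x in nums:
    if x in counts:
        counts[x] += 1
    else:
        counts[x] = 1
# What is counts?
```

Initial: counts = {}, nums = [5, 4, 1, 1, 5, 1, 3, 3]
See 5: counts = {5: 1}
See 4: counts = {5: 1, 4: 1}
See 1: counts = {5: 1, 4: 1, 1: 1}
See 1: counts = {5: 1, 4: 1, 1: 2}
See 5: counts = {5: 2, 4: 1, 1: 2}
See 1: counts = {5: 2, 4: 1, 1: 3}
See 3: counts = {5: 2, 4: 1, 1: 3, 3: 1}
See 3: counts = {5: 2, 4: 1, 1: 3, 3: 2}

{5: 2, 4: 1, 1: 3, 3: 2}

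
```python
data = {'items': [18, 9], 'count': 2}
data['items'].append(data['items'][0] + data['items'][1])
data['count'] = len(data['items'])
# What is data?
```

After line 1: data = {'items': [18, 9], 'count': 2}
After line 2 (append 18 + 9 = 27): data = {'items': [18, 9, 27], 'count': 2}
After line 3 (count = len(items) = 3): data = {'items': [18, 9, 27], 'count': 3}

{'items': [18, 9, 27], 'count': 3}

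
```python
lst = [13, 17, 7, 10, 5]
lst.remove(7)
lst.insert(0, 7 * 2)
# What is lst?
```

After line 1: lst = [13, 17, 7, 10, 5]
After line 2 (remove first 7): lst = [13, 17, 10, 5]
After line 3 (insert 14 at index 0): lst = [14, 13, 17, 10, 5]

[14, 13, 17, 10, 5]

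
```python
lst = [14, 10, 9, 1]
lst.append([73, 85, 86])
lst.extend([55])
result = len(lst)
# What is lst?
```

After line 1: lst = [14, 10, 9, 1]
After line 2 (append adds [73, 85, 86] as single element): lst = [14, 10, 9, 1, [73, 85, 86]]
After line 3 (extend unpacks [55], adds 55): lst = [14, 10, 9, 1, [73, 85, 86], 55]
After line 4: result = len(lst) = 6

[14, 10, 9, 1, [73, 85, 86], 55]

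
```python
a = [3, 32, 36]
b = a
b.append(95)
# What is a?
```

After line 1: a = [3, 32, 36]
After line 2 (b = a is an alias, same object): a = [3, 32, 36], b = [3, 32, 36]
After line 3 (b.append mutates the shared list): a = [3, 32, 36, 95], b = [3, 32, 36, 95]

[3, 32, 36, 95]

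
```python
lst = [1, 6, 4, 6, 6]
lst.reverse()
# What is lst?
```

[6, 6, 4, 6, 1]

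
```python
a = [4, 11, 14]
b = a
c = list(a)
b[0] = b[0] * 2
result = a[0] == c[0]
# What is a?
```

After line 1: a = [4, 11, 14]
After line 2 (b = a, alias): a = [4, 11, 14], b = [4, 11, 14]
After line 3 (c = list(a) is a copy, new object): c = [4, 11, 14]
After line 4 (b[0] = 4 * 2 = 8; mutates shared a/b): a = b = [8, 11, 14], c = [4, 11, 14]
After line 5 (a[0] = 8, c[0] = 4; result = False)

[8, 11, 14]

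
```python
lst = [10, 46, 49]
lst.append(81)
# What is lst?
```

[10, 46, 49, 81]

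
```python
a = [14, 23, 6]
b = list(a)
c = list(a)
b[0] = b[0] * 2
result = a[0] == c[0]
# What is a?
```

After line 1: a = [14, 23, 6]
After line 2 (b = list(a), copy): a = [14, 23, 6], b = [14, 23, 6]
After line 3 (c = list(a) is a copy, new object): c = [14, 23, 6]
After line 4 (b[0] = 14 * 2 = 28; only b mutates (copy)): a = [14, 23, 6], b = [28, 23, 6], c = [14, 23, 6]
After line 5 (a[0] = 14, c[0] = 14; result = True)

[14, 23, 6]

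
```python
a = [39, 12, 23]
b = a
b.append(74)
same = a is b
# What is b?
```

After line 1: a = [39, 12, 23]
After line 2 (b = a is an alias, same object): a = [39, 12, 23], b = [39, 12, 23]
After line 3 (b.append mutates the shared list): a = [39, 12, 23, 74], b = [39, 12, 23, 74]
After line 4 (same = a is b; same object -> True): same = True

[39, 12, 23, 74]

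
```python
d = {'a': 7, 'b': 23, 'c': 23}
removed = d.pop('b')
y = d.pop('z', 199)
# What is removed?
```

After line 1: d = {'a': 7, 'b': 23, 'c': 23}
After line 2 (pop 'b' returns 23): d = {'a': 7, 'c': 23}, removed = 23
After line 3 (pop 'z' missing, returns default 199): d = {'a': 7, 'c': 23}, y = 199

23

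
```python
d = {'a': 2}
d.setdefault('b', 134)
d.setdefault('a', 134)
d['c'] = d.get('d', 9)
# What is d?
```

After line 1: d = {'a': 2}
After line 2 (setdefault adds 'b'=134): d = {'a': 2, 'b': 134}
After line 3 (setdefault 'a' no-op, already exists): d = {'a': 2, 'b': 134}
After line 4 (get('d', 9) returns default since 'd' not in d): d = {'a': 2, 'b': 134, 'c': 9}

{'a': 2, 'b': 134, 'c': 9}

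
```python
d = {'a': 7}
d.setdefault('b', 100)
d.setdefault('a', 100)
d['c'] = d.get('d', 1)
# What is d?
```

After line 1: d = {'a': 7}
After line 2 (setdefault adds 'b'=100): d = {'a': 7, 'b': 100}
After line 3 (setdefault 'a' no-op, already exists): d = {'a': 7, 'b': 100}
After line 4 (get('d', 1) returns default since 'd' not in d): d = {'a': 7, 'b': 100, 'c': 1}

{'a': 7, 'b': 100, 'c': 1}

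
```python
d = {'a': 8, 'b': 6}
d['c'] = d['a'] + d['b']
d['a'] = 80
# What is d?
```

After line 1: d = {'a': 8, 'b': 6}
After line 2 (d['c'] = 8 + 6): d = {'a': 8, 'b': 6, 'c': 14}
After line 3: d = {'a': 80, 'b': 6, 'c': 14}

{'a': 80, 'b': 6, 'c': 14}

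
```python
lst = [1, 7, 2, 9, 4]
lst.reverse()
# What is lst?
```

[4, 9, 2, 7, 1]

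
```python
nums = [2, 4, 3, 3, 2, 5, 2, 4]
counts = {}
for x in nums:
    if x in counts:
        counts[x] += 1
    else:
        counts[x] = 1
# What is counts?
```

Initial: counts = {}, nums = [2, 4, 3, 3, 2, 5, 2, 4]
See 2: counts = {2: 1}
See 4: counts = {2: 1, 4: 1}
See 3: counts = {2: 1, 4: 1, 3: 1}
See 3: counts = {2: 1, 4: 1, 3: 2}
See 2: counts = {2: 2, 4: 1, 3: 2}
See 5: counts = {2: 2, 4: 1, 3: 2, 5: 1}
See 2: counts = {2: 3, 4: 1, 3: 2, 5: 1}
See 4: counts = {2: 3, 4: 2, 3: 2, 5: 1}

{2: 3, 4: 2, 3: 2, 5: 1}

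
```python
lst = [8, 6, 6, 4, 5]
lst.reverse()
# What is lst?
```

[5, 4, 6, 6, 8]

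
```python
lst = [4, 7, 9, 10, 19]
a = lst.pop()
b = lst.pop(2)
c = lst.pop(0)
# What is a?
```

After line 1: lst = [4, 7, 9, 10, 19]
After line 2 (pop() -> a = 19): lst = [4, 7, 9, 10]
After line 3 (pop(2) -> b = 9): lst = [4, 7, 10]
After line 4 (pop(0) -> c = 4): lst = [7, 10]

19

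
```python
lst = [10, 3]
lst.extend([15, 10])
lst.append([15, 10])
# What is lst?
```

After line 1: lst = [10, 3]
After line 2 (extend unpacks [15, 10]): lst = [10, 3, 15, 10]
After line 3 (append adds [15, 10] as single element): lst = [10, 3, 15, 10, [15, 10]]

[10, 3, 15, 10, [15, 10]]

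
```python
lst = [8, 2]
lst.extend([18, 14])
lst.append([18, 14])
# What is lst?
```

After line 1: lst = [8, 2]
After line 2 (extend unpacks [18, 14]): lst = [8, 2, 18, 14]
After line 3 (append adds [18, 14] as single element): lst = [8, 2, 18, 14, [18, 14]]

[8, 2, 18, 14, [18, 14]]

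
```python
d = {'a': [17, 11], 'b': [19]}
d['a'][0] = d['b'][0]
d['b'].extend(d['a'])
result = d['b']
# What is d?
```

After line 1: d = {'a': [17, 11], 'b': [19]}
After line 2 (a[0] = b[0] = 19): d = {'a': [19, 11], 'b': [19]}
After line 3 (b.extend(a) appends [19, 11]): d = {'a': [19, 11], 'b': [19, 19, 11]}
After line 4: result = d['b'] = [19, 19, 11]

{'a': [19, 11], 'b': [19, 19, 11]}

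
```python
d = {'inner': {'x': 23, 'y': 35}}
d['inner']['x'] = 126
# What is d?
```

After line 1: d = {'inner': {'x': 23, 'y': 35}}
After line 2 (inner x overwritten): d = {'inner': {'x': 126, 'y': 35}}

{'inner': {'x': 126, 'y': 35}}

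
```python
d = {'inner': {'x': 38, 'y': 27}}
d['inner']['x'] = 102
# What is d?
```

After line 1: d = {'inner': {'x': 38, 'y': 27}}
After line 2 (inner x overwritten): d = {'inner': {'x': 102, 'y': 27}}

{'inner': {'x': 102, 'y': 27}}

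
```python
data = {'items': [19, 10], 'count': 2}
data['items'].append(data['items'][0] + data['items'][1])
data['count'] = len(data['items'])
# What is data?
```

After line 1: data = {'items': [19, 10], 'count': 2}
After line 2 (append 19 + 10 = 29): data = {'items': [19, 10, 29], 'count': 2}
After line 3 (count = len(items) = 3): data = {'items': [19, 10, 29], 'count': 3}

{'items': [19, 10, 29], 'count': 3}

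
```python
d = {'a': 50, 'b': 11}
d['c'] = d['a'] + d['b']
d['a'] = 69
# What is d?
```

After line 1: d = {'a': 50, 'b': 11}
After line 2 (d['c'] = 50 + 11): d = {'a': 50, 'b': 11, 'c': 61}
After line 3: d = {'a': 69, 'b': 11, 'c': 61}

{'a': 69, 'b': 11, 'c': 61}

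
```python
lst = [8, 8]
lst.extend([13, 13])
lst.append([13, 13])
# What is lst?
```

After line 1: lst = [8, 8]
After line 2 (extend unpacks [13, 13]): lst = [8, 8, 13, 13]
After line 3 (append adds [13, 13] as single element): lst = [8, 8, 13, 13, [13, 13]]

[8, 8, 13, 13, [13, 13]]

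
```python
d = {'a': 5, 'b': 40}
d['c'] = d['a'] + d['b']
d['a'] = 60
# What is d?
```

After line 1: d = {'a': 5, 'b': 40}
After line 2 (d['c'] = 5 + 40): d = {'a': 5, 'b': 40, 'c': 45}
After line 3: d = {'a': 60, 'b': 40, 'c': 45}

{'a': 60, 'b': 40, 'c': 45}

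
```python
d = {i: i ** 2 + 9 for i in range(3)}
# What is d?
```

{0: 9, 1: 10, 2: 13}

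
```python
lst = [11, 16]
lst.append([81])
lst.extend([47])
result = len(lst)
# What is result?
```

After line 1: lst = [11, 16]
After line 2 (append adds [81] as single element): lst = [11, 16, [81]]
After line 3 (extend unpacks [47], adds 47): lst = [11, 16, [81], 47]
After line 4: result = len(lst) = 4

4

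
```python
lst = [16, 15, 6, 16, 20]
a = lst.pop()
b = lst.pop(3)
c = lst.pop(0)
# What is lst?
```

After line 1: lst = [16, 15, 6, 16, 20]
After line 2 (pop() -> a = 20): lst = [16, 15, 6, 16]
After line 3 (pop(3) -> b = 16): lst = [16, 15, 6]
After line 4 (pop(0) -> c = 16): lst = [15, 6]

[15, 6]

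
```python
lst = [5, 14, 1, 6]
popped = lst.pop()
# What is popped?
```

6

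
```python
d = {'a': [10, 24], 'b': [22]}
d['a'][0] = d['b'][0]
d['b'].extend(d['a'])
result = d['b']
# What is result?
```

After line 1: d = {'a': [10, 24], 'b': [22]}
After line 2 (a[0] = b[0] = 22): d = {'a': [22, 24], 'b': [22]}
After line 3 (b.extend(a) appends [22, 24]): d = {'a': [22, 24], 'b': [22, 22, 24]}
After line 4: result = d['b'] = [22, 22, 24]

[22, 22, 24]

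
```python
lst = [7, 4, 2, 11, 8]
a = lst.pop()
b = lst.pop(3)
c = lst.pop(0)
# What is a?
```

After line 1: lst = [7, 4, 2, 11, 8]
After line 2 (pop() -> a = 8): lst = [7, 4, 2, 11]
After line 3 (pop(3) -> b = 11): lst = [7, 4, 2]
After line 4 (pop(0) -> c = 7): lst = [4, 2]

8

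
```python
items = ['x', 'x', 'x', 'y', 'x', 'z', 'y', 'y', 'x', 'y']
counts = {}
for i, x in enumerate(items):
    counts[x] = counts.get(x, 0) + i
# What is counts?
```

Initial: counts = {}, items = ['x', 'x', 'x', 'y', 'x', 'z', 'y', 'y', 'x', 'y']
i=0, x='x': counts = {'x': 0}
i=1, x='x': counts = {'x': 1}
i=2, x='x': counts = {'x': 3}
i=3, x='y': counts = {'x': 3, 'y': 3}
i=4, x='x': counts = {'x': 7, 'y': 3}
i=5, x='z': counts = {'x': 7, 'y': 3, 'z': 5}
i=6, x='y': counts = {'x': 7, 'y': 9, 'z': 5}
i=7, x='y': counts = {'x': 7, 'y': 16, 'z': 5}
i=8, x='x': counts = {'x': 15, 'y': 16, 'z': 5}
i=9, x='y': counts = {'x': 15, 'y': 25, 'z': 5}

{'x': 15, 'y': 25, 'z': 5}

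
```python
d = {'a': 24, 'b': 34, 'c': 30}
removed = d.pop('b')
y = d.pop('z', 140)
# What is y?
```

After line 1: d = {'a': 24, 'b': 34, 'c': 30}
After line 2 (pop 'b' returns 34): d = {'a': 24, 'c': 30}, removed = 34
After line 3 (pop 'z' missing, returns default 140): d = {'a': 24, 'c': 30}, y = 140

140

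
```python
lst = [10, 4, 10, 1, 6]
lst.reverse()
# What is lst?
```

[6, 1, 10, 4, 10]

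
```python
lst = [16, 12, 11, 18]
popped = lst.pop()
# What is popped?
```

18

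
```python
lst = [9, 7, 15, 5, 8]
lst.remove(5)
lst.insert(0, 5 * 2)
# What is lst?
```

After line 1: lst = [9, 7, 15, 5, 8]
After line 2 (remove first 5): lst = [9, 7, 15, 8]
After line 3 (insert 10 at index 0): lst = [10, 9, 7, 15, 8]

[10, 9, 7, 15, 8]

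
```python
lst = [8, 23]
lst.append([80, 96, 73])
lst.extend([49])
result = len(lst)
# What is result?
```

After line 1: lst = [8, 23]
After line 2 (append adds [80, 96, 73] as single element): lst = [8, 23, [80, 96, 73]]
After line 3 (extend unpacks [49], adds 49): lst = [8, 23, [80, 96, 73], 49]
After line 4: result = len(lst) = 4

4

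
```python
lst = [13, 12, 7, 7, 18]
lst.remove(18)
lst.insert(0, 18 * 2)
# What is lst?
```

After line 1: lst = [13, 12, 7, 7, 18]
After line 2 (remove first 18): lst = [13, 12, 7, 7]
After line 3 (insert 36 at index 0): lst = [36, 13, 12, 7, 7]

[36, 13, 12, 7, 7]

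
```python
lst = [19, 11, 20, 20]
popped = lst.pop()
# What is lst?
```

[19, 11, 20]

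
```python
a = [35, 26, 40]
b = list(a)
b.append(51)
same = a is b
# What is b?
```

After line 1: a = [35, 26, 40]
After line 2 (b = list(a) is a shallow copy, new object): a = [35, 26, 40], b = [35, 26, 40]
After line 3 (append only mutates b): a = [35, 26, 40], b = [35, 26, 40, 51]
After line 4 (same = a is b; different objects -> False): same = False

[35, 26, 40, 51]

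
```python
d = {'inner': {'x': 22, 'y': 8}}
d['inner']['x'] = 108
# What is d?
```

After line 1: d = {'inner': {'x': 22, 'y': 8}}
After line 2 (inner x overwritten): d = {'inner': {'x': 108, 'y': 8}}

{'inner': {'x': 108, 'y': 8}}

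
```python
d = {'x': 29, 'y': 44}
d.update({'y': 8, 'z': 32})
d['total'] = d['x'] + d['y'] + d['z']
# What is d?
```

After line 1: d = {'x': 29, 'y': 44}
After line 2 (y overwritten, z added): d = {'x': 29, 'y': 8, 'z': 32}
After line 3 (total = 29 + 8 + 32 = 69): d = {'x': 29, 'y': 8, 'z': 32, 'total': 69}

{'x': 29, 'y': 8, 'z': 32, 'total': 69}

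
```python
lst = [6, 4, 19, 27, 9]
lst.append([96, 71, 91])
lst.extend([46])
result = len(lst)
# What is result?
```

After line 1: lst = [6, 4, 19, 27, 9]
After line 2 (append adds [96, 71, 91] as single element): lst = [6, 4, 19, 27, 9, [96, 71, 91]]
After line 3 (extend unpacks [46], adds 46): lst = [6, 4, 19, 27, 9, [96, 71, 91], 46]
After line 4: result = len(lst) = 7

7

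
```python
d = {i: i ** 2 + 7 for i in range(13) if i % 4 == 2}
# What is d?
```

{2: 11, 6: 43, 10: 107}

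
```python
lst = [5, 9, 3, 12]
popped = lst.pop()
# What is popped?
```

12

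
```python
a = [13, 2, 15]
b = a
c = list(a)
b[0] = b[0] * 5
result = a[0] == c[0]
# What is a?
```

After line 1: a = [13, 2, 15]
After line 2 (b = a, alias): a = [13, 2, 15], b = [13, 2, 15]
After line 3 (c = list(a) is a copy, new object): c = [13, 2, 15]
After line 4 (b[0] = 13 * 5 = 65; mutates shared a/b): a = b = [65, 2, 15], c = [13, 2, 15]
After line 5 (a[0] = 65, c[0] = 13; result = False)

[65, 2, 15]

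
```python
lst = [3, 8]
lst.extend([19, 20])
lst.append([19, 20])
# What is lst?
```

After line 1: lst = [3, 8]
After line 2 (extend unpacks [19, 20]): lst = [3, 8, 19, 20]
After line 3 (append adds [19, 20] as single element): lst = [3, 8, 19, 20, [19, 20]]

[3, 8, 19, 20, [19, 20]]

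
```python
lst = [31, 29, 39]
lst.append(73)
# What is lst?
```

[31, 29, 39, 73]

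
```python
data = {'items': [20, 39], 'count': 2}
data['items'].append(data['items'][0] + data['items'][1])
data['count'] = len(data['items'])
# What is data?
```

After line 1: data = {'items': [20, 39], 'count': 2}
After line 2 (append 20 + 39 = 59): data = {'items': [20, 39, 59], 'count': 2}
After line 3 (count = len(items) = 3): data = {'items': [20, 39, 59], 'count': 3}

{'items': [20, 39, 59], 'count': 3}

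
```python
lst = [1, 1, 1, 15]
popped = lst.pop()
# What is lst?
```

[1, 1, 1]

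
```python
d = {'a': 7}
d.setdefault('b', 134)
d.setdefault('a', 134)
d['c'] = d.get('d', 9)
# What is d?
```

After line 1: d = {'a': 7}
After line 2 (setdefault adds 'b'=134): d = {'a': 7, 'b': 134}
After line 3 (setdefault 'a' no-op, already exists): d = {'a': 7, 'b': 134}
After line 4 (get('d', 9) returns default since 'd' not in d): d = {'a': 7, 'b': 134, 'c': 9}

{'a': 7, 'b': 134, 'c': 9}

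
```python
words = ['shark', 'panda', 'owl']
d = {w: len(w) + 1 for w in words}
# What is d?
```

{'shark': 6, 'panda': 6, 'owl': 4}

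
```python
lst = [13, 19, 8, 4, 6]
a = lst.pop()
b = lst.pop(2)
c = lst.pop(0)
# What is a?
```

After line 1: lst = [13, 19, 8, 4, 6]
After line 2 (pop() -> a = 6): lst = [13, 19, 8, 4]
After line 3 (pop(2) -> b = 8): lst = [13, 19, 4]
After line 4 (pop(0) -> c = 13): lst = [19, 4]

6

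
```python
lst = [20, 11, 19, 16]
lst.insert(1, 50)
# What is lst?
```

[20, 50, 11, 19, 16]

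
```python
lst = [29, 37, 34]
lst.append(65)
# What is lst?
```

[29, 37, 34, 65]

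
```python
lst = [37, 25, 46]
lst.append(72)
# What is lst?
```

[37, 25, 46, 72]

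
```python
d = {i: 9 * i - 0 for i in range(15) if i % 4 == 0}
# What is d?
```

{0: 0, 4: 36, 8: 72, 12: 108}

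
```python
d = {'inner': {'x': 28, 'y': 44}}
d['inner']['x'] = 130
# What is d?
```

After line 1: d = {'inner': {'x': 28, 'y': 44}}
After line 2 (inner x overwritten): d = {'inner': {'x': 130, 'y': 44}}

{'inner': {'x': 130, 'y': 44}}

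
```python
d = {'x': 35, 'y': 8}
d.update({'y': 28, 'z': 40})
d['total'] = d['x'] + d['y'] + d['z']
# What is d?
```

After line 1: d = {'x': 35, 'y': 8}
After line 2 (y overwritten, z added): d = {'x': 35, 'y': 28, 'z': 40}
After line 3 (total = 35 + 28 + 40 = 103): d = {'x': 35, 'y': 28, 'z': 40, 'total': 103}

{'x': 35, 'y': 28, 'z': 40, 'total': 103}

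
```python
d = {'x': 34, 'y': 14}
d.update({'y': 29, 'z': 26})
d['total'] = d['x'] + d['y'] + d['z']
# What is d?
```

After line 1: d = {'x': 34, 'y': 14}
After line 2 (y overwritten, z added): d = {'x': 34, 'y': 29, 'z': 26}
After line 3 (total = 34 + 29 + 26 = 89): d = {'x': 34, 'y': 29, 'z': 26, 'total': 89}

{'x': 34, 'y': 29, 'z': 26, 'total': 89}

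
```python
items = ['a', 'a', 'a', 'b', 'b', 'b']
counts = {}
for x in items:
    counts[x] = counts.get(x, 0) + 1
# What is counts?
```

Initial: counts = {}, items = ['a', 'a', 'a', 'b', 'b', 'b']
See 'a': counts = {'a': 1}
See 'a': counts = {'a': 2}
See 'a': counts = {'a': 3}
See 'b': counts = {'a': 3, 'b': 1}
See 'b': counts = {'a': 3, 'b': 2}
See 'b': counts = {'a': 3, 'b': 3}

{'a': 3, 'b': 3}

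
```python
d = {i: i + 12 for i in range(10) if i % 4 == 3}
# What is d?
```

{3: 15, 7: 19}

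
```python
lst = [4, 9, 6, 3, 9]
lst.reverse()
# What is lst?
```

[9, 3, 6, 9, 4]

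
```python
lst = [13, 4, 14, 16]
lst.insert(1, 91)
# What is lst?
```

[13, 91, 4, 14, 16]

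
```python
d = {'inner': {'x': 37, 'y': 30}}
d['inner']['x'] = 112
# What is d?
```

After line 1: d = {'inner': {'x': 37, 'y': 30}}
After line 2 (inner x overwritten): d = {'inner': {'x': 112, 'y': 30}}

{'inner': {'x': 112, 'y': 30}}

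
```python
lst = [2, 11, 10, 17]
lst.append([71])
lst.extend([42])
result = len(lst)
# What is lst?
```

After line 1: lst = [2, 11, 10, 17]
After line 2 (append adds [71] as single element): lst = [2, 11, 10, 17, [71]]
After line 3 (extend unpacks [42], adds 42): lst = [2, 11, 10, 17, [71], 42]
After line 4: result = len(lst) = 6

[2, 11, 10, 17, [71], 42]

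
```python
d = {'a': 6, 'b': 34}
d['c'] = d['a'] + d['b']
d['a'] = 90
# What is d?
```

After line 1: d = {'a': 6, 'b': 34}
After line 2 (d['c'] = 6 + 34): d = {'a': 6, 'b': 34, 'c': 40}
After line 3: d = {'a': 90, 'b': 34, 'c': 40}

{'a': 90, 'b': 34, 'c': 40}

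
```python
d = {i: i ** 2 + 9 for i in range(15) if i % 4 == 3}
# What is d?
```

{3: 18, 7: 58, 11: 130}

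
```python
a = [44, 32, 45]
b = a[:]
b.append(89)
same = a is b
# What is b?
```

After line 1: a = [44, 32, 45]
After line 2 (b = a[:] is a shallow copy, new object): a = [44, 32, 45], b = [44, 32, 45]
After line 3 (append only mutates b): a = [44, 32, 45], b = [44, 32, 45, 89]
After line 4 (same = a is b; different objects -> False): same = False

[44, 32, 45, 89]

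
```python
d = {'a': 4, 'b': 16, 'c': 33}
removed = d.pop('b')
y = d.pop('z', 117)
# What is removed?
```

After line 1: d = {'a': 4, 'b': 16, 'c': 33}
After line 2 (pop 'b' returns 16): d = {'a': 4, 'c': 33}, removed = 16
After line 3 (pop 'z' missing, returns default 117): d = {'a': 4, 'c': 33}, y = 117

16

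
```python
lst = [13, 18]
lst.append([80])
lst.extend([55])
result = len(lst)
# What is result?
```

After line 1: lst = [13, 18]
After line 2 (append adds [80] as single element): lst = [13, 18, [80]]
After line 3 (extend unpacks [55], adds 55): lst = [13, 18, [80], 55]
After line 4: result = len(lst) = 4

4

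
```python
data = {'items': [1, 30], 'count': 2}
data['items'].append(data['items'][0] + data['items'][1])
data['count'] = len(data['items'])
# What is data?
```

After line 1: data = {'items': [1, 30], 'count': 2}
After line 2 (append 1 + 30 = 31): data = {'items': [1, 30, 31], 'count': 2}
After line 3 (count = len(items) = 3): data = {'items': [1, 30, 31], 'count': 3}

{'items': [1, 30, 31], 'count': 3}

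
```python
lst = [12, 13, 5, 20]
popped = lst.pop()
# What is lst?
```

[12, 13, 5]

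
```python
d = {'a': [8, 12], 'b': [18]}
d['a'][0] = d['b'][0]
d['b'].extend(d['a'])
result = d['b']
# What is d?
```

After line 1: d = {'a': [8, 12], 'b': [18]}
After line 2 (a[0] = b[0] = 18): d = {'a': [18, 12], 'b': [18]}
After line 3 (b.extend(a) appends [18, 12]): d = {'a': [18, 12], 'b': [18, 18, 12]}
After line 4: result = d['b'] = [18, 18, 12]

{'a': [18, 12], 'b': [18, 18, 12]}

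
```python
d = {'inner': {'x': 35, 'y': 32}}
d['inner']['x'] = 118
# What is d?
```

After line 1: d = {'inner': {'x': 35, 'y': 32}}
After line 2 (inner x overwritten): d = {'inner': {'x': 118, 'y': 32}}

{'inner': {'x': 118, 'y': 32}}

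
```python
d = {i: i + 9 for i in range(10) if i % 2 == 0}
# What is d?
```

{0: 9, 2: 11, 4: 13, 6: 15, 8: 17}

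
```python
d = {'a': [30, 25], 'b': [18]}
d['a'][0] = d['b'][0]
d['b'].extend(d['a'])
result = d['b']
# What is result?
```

After line 1: d = {'a': [30, 25], 'b': [18]}
After line 2 (a[0] = b[0] = 18): d = {'a': [18, 25], 'b': [18]}
After line 3 (b.extend(a) appends [18, 25]): d = {'a': [18, 25], 'b': [18, 18, 25]}
After line 4: result = d['b'] = [18, 18, 25]

[18, 18, 25]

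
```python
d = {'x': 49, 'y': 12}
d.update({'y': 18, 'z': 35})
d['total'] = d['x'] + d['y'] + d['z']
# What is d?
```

After line 1: d = {'x': 49, 'y': 12}
After line 2 (y overwritten, z added): d = {'x': 49, 'y': 18, 'z': 35}
After line 3 (total = 49 + 18 + 35 = 102): d = {'x': 49, 'y': 18, 'z': 35, 'total': 102}

{'x': 49, 'y': 18, 'z': 35, 'total': 102}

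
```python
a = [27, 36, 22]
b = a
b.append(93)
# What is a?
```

After line 1: a = [27, 36, 22]
After line 2 (b = a is an alias, same object): a = [27, 36, 22], b = [27, 36, 22]
After line 3 (b.append mutates the shared list): a = [27, 36, 22, 93], b = [27, 36, 22, 93]

[27, 36, 22, 93]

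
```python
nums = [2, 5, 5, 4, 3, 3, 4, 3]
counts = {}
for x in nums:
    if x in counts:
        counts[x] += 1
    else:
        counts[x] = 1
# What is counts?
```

Initial: counts = {}, nums = [2, 5, 5, 4, 3, 3, 4, 3]
See 2: counts = {2: 1}
See 5: counts = {2: 1, 5: 1}
See 5: counts = {2: 1, 5: 2}
See 4: counts = {2: 1, 5: 2, 4: 1}
See 3: counts = {2: 1, 5: 2, 4: 1, 3: 1}
See 3: counts = {2: 1, 5: 2, 4: 1, 3: 2}
See 4: counts = {2: 1, 5: 2, 4: 2, 3: 2}
See 3: counts = {2: 1, 5: 2, 4: 2, 3: 3}

{2: 1, 5: 2, 4: 2, 3: 3}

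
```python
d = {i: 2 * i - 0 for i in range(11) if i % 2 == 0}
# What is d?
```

{0: 0, 2: 4, 4: 8, 6: 12, 8: 16, 10: 20}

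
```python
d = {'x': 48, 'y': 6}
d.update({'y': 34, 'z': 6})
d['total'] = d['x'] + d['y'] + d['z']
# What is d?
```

After line 1: d = {'x': 48, 'y': 6}
After line 2 (y overwritten, z added): d = {'x': 48, 'y': 34, 'z': 6}
After line 3 (total = 48 + 34 + 6 = 88): d = {'x': 48, 'y': 34, 'z': 6, 'total': 88}

{'x': 48, 'y': 34, 'z': 6, 'total': 88}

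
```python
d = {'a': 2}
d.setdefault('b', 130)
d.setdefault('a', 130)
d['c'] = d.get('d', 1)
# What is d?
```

After line 1: d = {'a': 2}
After line 2 (setdefault adds 'b'=130): d = {'a': 2, 'b': 130}
After line 3 (setdefault 'a' no-op, already exists): d = {'a': 2, 'b': 130}
After line 4 (get('d', 1) returns default since 'd' not in d): d = {'a': 2, 'b': 130, 'c': 1}

{'a': 2, 'b': 130, 'c': 1}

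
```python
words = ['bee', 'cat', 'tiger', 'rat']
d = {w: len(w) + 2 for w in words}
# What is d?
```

{'bee': 5, 'cat': 5, 'tiger': 7, 'rat': 5}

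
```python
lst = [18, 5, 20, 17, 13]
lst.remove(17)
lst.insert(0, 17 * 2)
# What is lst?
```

After line 1: lst = [18, 5, 20, 17, 13]
After line 2 (remove first 17): lst = [18, 5, 20, 13]
After line 3 (insert 34 at index 0): lst = [34, 18, 5, 20, 13]

[34, 18, 5, 20, 13]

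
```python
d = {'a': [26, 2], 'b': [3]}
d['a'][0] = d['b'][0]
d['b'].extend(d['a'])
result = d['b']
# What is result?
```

After line 1: d = {'a': [26, 2], 'b': [3]}
After line 2 (a[0] = b[0] = 3): d = {'a': [3, 2], 'b': [3]}
After line 3 (b.extend(a) appends [3, 2]): d = {'a': [3, 2], 'b': [3, 3, 2]}
After line 4: result = d['b'] = [3, 3, 2]

[3, 3, 2]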